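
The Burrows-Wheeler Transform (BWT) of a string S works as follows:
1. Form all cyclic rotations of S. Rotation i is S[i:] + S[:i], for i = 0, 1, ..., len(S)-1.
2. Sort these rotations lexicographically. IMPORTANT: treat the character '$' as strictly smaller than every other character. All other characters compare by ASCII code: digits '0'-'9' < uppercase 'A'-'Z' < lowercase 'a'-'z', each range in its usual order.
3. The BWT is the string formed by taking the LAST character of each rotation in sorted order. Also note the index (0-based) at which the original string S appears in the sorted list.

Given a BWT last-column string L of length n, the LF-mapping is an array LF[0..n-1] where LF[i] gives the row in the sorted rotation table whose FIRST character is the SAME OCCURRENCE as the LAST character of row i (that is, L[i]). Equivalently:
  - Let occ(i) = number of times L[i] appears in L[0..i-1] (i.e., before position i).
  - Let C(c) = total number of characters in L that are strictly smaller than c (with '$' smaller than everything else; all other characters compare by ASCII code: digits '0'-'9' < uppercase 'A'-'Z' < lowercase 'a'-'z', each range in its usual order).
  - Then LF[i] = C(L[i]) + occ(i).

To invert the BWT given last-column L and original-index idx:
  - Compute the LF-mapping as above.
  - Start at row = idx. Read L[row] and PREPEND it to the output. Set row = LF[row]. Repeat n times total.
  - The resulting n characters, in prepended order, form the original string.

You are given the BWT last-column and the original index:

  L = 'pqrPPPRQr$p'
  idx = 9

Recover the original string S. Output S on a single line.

Answer: rPQprqPPRp$

Derivation:
LF mapping: 6 8 9 1 2 3 5 4 10 0 7
Walk LF starting at row 9, prepending L[row]:
  step 1: row=9, L[9]='$', prepend. Next row=LF[9]=0
  step 2: row=0, L[0]='p', prepend. Next row=LF[0]=6
  step 3: row=6, L[6]='R', prepend. Next row=LF[6]=5
  step 4: row=5, L[5]='P', prepend. Next row=LF[5]=3
  step 5: row=3, L[3]='P', prepend. Next row=LF[3]=1
  step 6: row=1, L[1]='q', prepend. Next row=LF[1]=8
  step 7: row=8, L[8]='r', prepend. Next row=LF[8]=10
  step 8: row=10, L[10]='p', prepend. Next row=LF[10]=7
  step 9: row=7, L[7]='Q', prepend. Next row=LF[7]=4
  step 10: row=4, L[4]='P', prepend. Next row=LF[4]=2
  step 11: row=2, L[2]='r', prepend. Next row=LF[2]=9
Reversed output: rPQprqPPRp$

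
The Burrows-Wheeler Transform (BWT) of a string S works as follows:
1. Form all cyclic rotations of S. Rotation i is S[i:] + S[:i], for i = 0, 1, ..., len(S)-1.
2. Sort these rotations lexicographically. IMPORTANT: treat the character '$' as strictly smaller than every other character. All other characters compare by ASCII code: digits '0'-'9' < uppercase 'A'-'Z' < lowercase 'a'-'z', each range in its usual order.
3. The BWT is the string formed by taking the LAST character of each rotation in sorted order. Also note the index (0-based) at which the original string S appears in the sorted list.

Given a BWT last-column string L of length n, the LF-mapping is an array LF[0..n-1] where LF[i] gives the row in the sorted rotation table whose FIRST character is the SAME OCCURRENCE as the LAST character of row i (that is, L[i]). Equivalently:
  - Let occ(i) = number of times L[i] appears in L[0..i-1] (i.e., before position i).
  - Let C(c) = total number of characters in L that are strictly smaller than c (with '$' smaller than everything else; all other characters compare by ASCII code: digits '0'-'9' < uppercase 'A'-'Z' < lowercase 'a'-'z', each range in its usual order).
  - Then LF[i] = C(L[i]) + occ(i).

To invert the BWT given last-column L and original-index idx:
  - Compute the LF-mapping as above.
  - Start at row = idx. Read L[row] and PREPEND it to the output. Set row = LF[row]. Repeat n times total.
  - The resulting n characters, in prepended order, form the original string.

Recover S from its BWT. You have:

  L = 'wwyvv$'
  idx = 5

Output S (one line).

LF mapping: 3 4 5 1 2 0
Walk LF starting at row 5, prepending L[row]:
  step 1: row=5, L[5]='$', prepend. Next row=LF[5]=0
  step 2: row=0, L[0]='w', prepend. Next row=LF[0]=3
  step 3: row=3, L[3]='v', prepend. Next row=LF[3]=1
  step 4: row=1, L[1]='w', prepend. Next row=LF[1]=4
  step 5: row=4, L[4]='v', prepend. Next row=LF[4]=2
  step 6: row=2, L[2]='y', prepend. Next row=LF[2]=5
Reversed output: yvwvw$

Answer: yvwvw$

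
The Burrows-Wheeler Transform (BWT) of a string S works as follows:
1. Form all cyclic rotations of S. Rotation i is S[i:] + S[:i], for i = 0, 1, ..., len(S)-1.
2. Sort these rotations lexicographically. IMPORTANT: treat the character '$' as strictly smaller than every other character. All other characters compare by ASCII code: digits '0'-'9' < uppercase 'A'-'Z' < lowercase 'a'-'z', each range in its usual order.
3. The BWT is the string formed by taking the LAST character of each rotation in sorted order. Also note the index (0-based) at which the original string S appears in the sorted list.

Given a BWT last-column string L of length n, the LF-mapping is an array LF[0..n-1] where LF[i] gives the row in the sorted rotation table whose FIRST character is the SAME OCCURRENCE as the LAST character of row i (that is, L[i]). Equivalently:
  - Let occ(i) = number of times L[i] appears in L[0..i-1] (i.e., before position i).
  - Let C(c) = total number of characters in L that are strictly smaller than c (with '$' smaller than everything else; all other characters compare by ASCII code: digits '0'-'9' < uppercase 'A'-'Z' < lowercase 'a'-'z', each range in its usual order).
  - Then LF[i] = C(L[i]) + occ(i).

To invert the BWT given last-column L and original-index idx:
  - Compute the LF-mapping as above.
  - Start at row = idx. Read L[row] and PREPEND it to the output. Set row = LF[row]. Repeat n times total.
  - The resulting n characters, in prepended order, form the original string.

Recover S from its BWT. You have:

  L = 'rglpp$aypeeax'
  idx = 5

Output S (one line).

LF mapping: 10 5 6 7 8 0 1 12 9 3 4 2 11
Walk LF starting at row 5, prepending L[row]:
  step 1: row=5, L[5]='$', prepend. Next row=LF[5]=0
  step 2: row=0, L[0]='r', prepend. Next row=LF[0]=10
  step 3: row=10, L[10]='e', prepend. Next row=LF[10]=4
  step 4: row=4, L[4]='p', prepend. Next row=LF[4]=8
  step 5: row=8, L[8]='p', prepend. Next row=LF[8]=9
  step 6: row=9, L[9]='e', prepend. Next row=LF[9]=3
  step 7: row=3, L[3]='p', prepend. Next row=LF[3]=7
  step 8: row=7, L[7]='y', prepend. Next row=LF[7]=12
  step 9: row=12, L[12]='x', prepend. Next row=LF[12]=11
  step 10: row=11, L[11]='a', prepend. Next row=LF[11]=2
  step 11: row=2, L[2]='l', prepend. Next row=LF[2]=6
  step 12: row=6, L[6]='a', prepend. Next row=LF[6]=1
  step 13: row=1, L[1]='g', prepend. Next row=LF[1]=5
Reversed output: galaxypepper$

Answer: galaxypepper$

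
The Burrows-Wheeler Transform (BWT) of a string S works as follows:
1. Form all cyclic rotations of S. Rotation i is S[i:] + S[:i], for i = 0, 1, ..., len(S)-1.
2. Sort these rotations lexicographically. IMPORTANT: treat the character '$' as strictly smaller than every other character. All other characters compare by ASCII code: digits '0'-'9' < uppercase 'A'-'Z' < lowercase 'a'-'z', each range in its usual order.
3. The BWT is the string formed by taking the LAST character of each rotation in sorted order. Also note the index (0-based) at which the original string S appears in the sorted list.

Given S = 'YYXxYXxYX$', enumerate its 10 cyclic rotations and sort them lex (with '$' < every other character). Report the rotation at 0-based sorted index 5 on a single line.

All 10 rotations (rotation i = S[i:]+S[:i]):
  rot[0] = YYXxYXxYX$
  rot[1] = YXxYXxYX$Y
  rot[2] = XxYXxYX$YY
  rot[3] = xYXxYX$YYX
  rot[4] = YXxYX$YYXx
  rot[5] = XxYX$YYXxY
  rot[6] = xYX$YYXxYX
  rot[7] = YX$YYXxYXx
  rot[8] = X$YYXxYXxY
  rot[9] = $YYXxYXxYX
Sorted (with $ < everything):
  sorted[0] = $YYXxYXxYX
  sorted[1] = X$YYXxYXxY
  sorted[2] = XxYX$YYXxY
  sorted[3] = XxYXxYX$YY
  sorted[4] = YX$YYXxYXx
  sorted[5] = YXxYX$YYXx
  sorted[6] = YXxYXxYX$Y
  sorted[7] = YYXxYXxYX$
  sorted[8] = xYX$YYXxYX
  sorted[9] = xYXxYX$YYX
sorted[5] = YXxYX$YYXx

Answer: YXxYX$YYXx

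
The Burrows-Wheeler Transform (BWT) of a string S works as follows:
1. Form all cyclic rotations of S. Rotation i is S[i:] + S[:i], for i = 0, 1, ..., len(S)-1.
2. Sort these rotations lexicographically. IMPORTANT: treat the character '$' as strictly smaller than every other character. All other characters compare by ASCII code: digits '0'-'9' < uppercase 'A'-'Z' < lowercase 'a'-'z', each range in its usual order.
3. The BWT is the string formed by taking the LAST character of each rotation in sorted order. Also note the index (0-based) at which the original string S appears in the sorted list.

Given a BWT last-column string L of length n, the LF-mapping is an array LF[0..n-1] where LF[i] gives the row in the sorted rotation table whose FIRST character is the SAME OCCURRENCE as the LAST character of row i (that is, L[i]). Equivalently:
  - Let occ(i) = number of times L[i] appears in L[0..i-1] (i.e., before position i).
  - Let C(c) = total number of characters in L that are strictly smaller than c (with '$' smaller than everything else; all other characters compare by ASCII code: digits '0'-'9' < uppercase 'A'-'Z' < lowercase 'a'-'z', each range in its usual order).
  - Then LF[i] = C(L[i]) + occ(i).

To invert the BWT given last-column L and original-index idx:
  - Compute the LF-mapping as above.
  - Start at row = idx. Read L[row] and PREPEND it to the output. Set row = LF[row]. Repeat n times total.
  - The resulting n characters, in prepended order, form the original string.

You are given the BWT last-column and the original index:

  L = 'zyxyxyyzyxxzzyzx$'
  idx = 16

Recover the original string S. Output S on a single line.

Answer: zzyzyxyyxxxyyxzz$

Derivation:
LF mapping: 12 6 1 7 2 8 9 13 10 3 4 14 15 11 16 5 0
Walk LF starting at row 16, prepending L[row]:
  step 1: row=16, L[16]='$', prepend. Next row=LF[16]=0
  step 2: row=0, L[0]='z', prepend. Next row=LF[0]=12
  step 3: row=12, L[12]='z', prepend. Next row=LF[12]=15
  step 4: row=15, L[15]='x', prepend. Next row=LF[15]=5
  step 5: row=5, L[5]='y', prepend. Next row=LF[5]=8
  step 6: row=8, L[8]='y', prepend. Next row=LF[8]=10
  step 7: row=10, L[10]='x', prepend. Next row=LF[10]=4
  step 8: row=4, L[4]='x', prepend. Next row=LF[4]=2
  step 9: row=2, L[2]='x', prepend. Next row=LF[2]=1
  step 10: row=1, L[1]='y', prepend. Next row=LF[1]=6
  step 11: row=6, L[6]='y', prepend. Next row=LF[6]=9
  step 12: row=9, L[9]='x', prepend. Next row=LF[9]=3
  step 13: row=3, L[3]='y', prepend. Next row=LF[3]=7
  step 14: row=7, L[7]='z', prepend. Next row=LF[7]=13
  step 15: row=13, L[13]='y', prepend. Next row=LF[13]=11
  step 16: row=11, L[11]='z', prepend. Next row=LF[11]=14
  step 17: row=14, L[14]='z', prepend. Next row=LF[14]=16
Reversed output: zzyzyxyyxxxyyxzz$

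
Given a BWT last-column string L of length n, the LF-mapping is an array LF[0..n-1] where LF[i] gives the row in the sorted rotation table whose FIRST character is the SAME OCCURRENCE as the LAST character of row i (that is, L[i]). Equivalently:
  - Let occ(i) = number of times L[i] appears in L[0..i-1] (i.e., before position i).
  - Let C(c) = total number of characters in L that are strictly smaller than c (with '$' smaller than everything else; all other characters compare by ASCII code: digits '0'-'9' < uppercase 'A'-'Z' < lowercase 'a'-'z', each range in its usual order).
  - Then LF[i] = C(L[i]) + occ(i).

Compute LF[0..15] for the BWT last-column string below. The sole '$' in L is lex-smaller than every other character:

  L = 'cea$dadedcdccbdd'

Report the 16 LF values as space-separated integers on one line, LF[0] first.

Answer: 4 14 1 0 8 2 9 15 10 5 11 6 7 3 12 13

Derivation:
Char counts: '$':1, 'a':2, 'b':1, 'c':4, 'd':6, 'e':2
C (first-col start): C('$')=0, C('a')=1, C('b')=3, C('c')=4, C('d')=8, C('e')=14
L[0]='c': occ=0, LF[0]=C('c')+0=4+0=4
L[1]='e': occ=0, LF[1]=C('e')+0=14+0=14
L[2]='a': occ=0, LF[2]=C('a')+0=1+0=1
L[3]='$': occ=0, LF[3]=C('$')+0=0+0=0
L[4]='d': occ=0, LF[4]=C('d')+0=8+0=8
L[5]='a': occ=1, LF[5]=C('a')+1=1+1=2
L[6]='d': occ=1, LF[6]=C('d')+1=8+1=9
L[7]='e': occ=1, LF[7]=C('e')+1=14+1=15
L[8]='d': occ=2, LF[8]=C('d')+2=8+2=10
L[9]='c': occ=1, LF[9]=C('c')+1=4+1=5
L[10]='d': occ=3, LF[10]=C('d')+3=8+3=11
L[11]='c': occ=2, LF[11]=C('c')+2=4+2=6
L[12]='c': occ=3, LF[12]=C('c')+3=4+3=7
L[13]='b': occ=0, LF[13]=C('b')+0=3+0=3
L[14]='d': occ=4, LF[14]=C('d')+4=8+4=12
L[15]='d': occ=5, LF[15]=C('d')+5=8+5=13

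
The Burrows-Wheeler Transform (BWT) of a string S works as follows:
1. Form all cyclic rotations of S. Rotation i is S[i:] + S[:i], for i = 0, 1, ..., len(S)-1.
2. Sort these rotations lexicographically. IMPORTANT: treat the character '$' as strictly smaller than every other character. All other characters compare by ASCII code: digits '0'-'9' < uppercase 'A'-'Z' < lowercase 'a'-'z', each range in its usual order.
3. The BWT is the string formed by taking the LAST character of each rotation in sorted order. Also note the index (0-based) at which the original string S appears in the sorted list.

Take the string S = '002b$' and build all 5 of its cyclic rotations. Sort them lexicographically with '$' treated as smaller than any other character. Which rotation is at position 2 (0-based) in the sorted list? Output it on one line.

Answer: 02b$0

Derivation:
All 5 rotations (rotation i = S[i:]+S[:i]):
  rot[0] = 002b$
  rot[1] = 02b$0
  rot[2] = 2b$00
  rot[3] = b$002
  rot[4] = $002b
Sorted (with $ < everything):
  sorted[0] = $002b
  sorted[1] = 002b$
  sorted[2] = 02b$0
  sorted[3] = 2b$00
  sorted[4] = b$002
sorted[2] = 02b$0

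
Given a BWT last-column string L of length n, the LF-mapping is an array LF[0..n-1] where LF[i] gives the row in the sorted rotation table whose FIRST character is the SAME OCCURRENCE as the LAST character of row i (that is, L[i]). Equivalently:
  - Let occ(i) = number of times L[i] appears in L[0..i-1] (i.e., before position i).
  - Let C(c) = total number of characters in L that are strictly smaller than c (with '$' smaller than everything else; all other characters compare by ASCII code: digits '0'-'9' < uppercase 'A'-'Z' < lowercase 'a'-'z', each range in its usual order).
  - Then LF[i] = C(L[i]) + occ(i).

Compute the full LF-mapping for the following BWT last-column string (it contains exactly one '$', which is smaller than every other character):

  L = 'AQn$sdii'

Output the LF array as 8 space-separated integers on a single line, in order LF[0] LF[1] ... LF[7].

Char counts: '$':1, 'A':1, 'Q':1, 'd':1, 'i':2, 'n':1, 's':1
C (first-col start): C('$')=0, C('A')=1, C('Q')=2, C('d')=3, C('i')=4, C('n')=6, C('s')=7
L[0]='A': occ=0, LF[0]=C('A')+0=1+0=1
L[1]='Q': occ=0, LF[1]=C('Q')+0=2+0=2
L[2]='n': occ=0, LF[2]=C('n')+0=6+0=6
L[3]='$': occ=0, LF[3]=C('$')+0=0+0=0
L[4]='s': occ=0, LF[4]=C('s')+0=7+0=7
L[5]='d': occ=0, LF[5]=C('d')+0=3+0=3
L[6]='i': occ=0, LF[6]=C('i')+0=4+0=4
L[7]='i': occ=1, LF[7]=C('i')+1=4+1=5

Answer: 1 2 6 0 7 3 4 5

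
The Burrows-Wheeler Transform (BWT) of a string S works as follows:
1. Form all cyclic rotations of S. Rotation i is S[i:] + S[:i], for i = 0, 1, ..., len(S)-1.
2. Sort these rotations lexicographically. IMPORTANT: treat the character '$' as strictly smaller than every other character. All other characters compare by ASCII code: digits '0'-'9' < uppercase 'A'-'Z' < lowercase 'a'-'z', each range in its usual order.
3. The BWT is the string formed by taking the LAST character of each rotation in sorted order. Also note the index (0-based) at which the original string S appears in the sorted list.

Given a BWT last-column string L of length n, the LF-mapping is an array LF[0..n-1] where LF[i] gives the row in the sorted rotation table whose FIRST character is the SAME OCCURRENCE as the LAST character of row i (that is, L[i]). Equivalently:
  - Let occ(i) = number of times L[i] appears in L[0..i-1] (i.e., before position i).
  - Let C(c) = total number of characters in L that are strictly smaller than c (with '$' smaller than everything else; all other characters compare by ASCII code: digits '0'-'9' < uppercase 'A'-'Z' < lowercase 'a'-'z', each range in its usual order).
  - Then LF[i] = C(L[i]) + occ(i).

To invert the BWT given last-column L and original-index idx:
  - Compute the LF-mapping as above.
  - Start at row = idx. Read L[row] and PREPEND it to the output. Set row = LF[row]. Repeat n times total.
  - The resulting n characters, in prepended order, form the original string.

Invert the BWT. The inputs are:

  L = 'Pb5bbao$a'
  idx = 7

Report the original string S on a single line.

LF mapping: 2 5 1 6 7 3 8 0 4
Walk LF starting at row 7, prepending L[row]:
  step 1: row=7, L[7]='$', prepend. Next row=LF[7]=0
  step 2: row=0, L[0]='P', prepend. Next row=LF[0]=2
  step 3: row=2, L[2]='5', prepend. Next row=LF[2]=1
  step 4: row=1, L[1]='b', prepend. Next row=LF[1]=5
  step 5: row=5, L[5]='a', prepend. Next row=LF[5]=3
  step 6: row=3, L[3]='b', prepend. Next row=LF[3]=6
  step 7: row=6, L[6]='o', prepend. Next row=LF[6]=8
  step 8: row=8, L[8]='a', prepend. Next row=LF[8]=4
  step 9: row=4, L[4]='b', prepend. Next row=LF[4]=7
Reversed output: baobab5P$

Answer: baobab5P$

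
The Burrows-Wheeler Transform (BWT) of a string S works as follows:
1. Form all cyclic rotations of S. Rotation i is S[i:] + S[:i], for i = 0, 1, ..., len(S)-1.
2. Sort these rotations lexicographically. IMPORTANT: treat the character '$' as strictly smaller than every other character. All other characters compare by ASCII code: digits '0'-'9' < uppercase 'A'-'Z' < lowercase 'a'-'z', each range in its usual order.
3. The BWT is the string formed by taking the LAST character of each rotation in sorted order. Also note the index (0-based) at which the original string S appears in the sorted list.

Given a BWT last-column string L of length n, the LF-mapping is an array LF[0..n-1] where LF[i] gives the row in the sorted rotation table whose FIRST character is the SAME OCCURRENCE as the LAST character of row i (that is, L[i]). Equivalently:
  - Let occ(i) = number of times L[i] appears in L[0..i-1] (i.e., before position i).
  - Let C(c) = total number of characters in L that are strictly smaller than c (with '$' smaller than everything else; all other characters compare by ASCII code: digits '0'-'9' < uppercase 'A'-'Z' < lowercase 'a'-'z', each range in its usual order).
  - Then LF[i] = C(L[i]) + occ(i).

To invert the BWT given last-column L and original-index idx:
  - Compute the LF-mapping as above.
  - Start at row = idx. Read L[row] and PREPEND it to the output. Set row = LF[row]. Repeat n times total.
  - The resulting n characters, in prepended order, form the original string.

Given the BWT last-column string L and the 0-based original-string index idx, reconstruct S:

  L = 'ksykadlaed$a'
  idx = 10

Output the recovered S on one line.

Answer: saddlekayak$

Derivation:
LF mapping: 7 10 11 8 1 4 9 2 6 5 0 3
Walk LF starting at row 10, prepending L[row]:
  step 1: row=10, L[10]='$', prepend. Next row=LF[10]=0
  step 2: row=0, L[0]='k', prepend. Next row=LF[0]=7
  step 3: row=7, L[7]='a', prepend. Next row=LF[7]=2
  step 4: row=2, L[2]='y', prepend. Next row=LF[2]=11
  step 5: row=11, L[11]='a', prepend. Next row=LF[11]=3
  step 6: row=3, L[3]='k', prepend. Next row=LF[3]=8
  step 7: row=8, L[8]='e', prepend. Next row=LF[8]=6
  step 8: row=6, L[6]='l', prepend. Next row=LF[6]=9
  step 9: row=9, L[9]='d', prepend. Next row=LF[9]=5
  step 10: row=5, L[5]='d', prepend. Next row=LF[5]=4
  step 11: row=4, L[4]='a', prepend. Next row=LF[4]=1
  step 12: row=1, L[1]='s', prepend. Next row=LF[1]=10
Reversed output: saddlekayak$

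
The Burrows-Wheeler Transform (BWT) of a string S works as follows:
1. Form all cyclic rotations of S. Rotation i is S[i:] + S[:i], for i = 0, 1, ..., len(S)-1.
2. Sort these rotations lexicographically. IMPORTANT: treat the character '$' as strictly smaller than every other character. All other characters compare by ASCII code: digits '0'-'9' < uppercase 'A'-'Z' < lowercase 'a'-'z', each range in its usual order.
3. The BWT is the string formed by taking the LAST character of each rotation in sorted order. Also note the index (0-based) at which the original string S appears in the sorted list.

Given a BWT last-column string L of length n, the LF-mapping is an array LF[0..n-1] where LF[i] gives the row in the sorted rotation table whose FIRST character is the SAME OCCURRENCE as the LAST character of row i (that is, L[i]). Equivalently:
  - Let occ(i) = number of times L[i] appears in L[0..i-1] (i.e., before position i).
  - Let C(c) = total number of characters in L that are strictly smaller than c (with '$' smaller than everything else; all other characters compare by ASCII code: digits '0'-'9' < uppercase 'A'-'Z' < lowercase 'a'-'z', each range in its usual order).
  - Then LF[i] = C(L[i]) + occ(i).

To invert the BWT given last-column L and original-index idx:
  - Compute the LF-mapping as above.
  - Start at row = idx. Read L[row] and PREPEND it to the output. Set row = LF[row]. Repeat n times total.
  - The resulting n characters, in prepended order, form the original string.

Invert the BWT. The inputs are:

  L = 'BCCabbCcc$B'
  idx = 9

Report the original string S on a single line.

Answer: cbCBcbCaCB$

Derivation:
LF mapping: 1 3 4 6 7 8 5 9 10 0 2
Walk LF starting at row 9, prepending L[row]:
  step 1: row=9, L[9]='$', prepend. Next row=LF[9]=0
  step 2: row=0, L[0]='B', prepend. Next row=LF[0]=1
  step 3: row=1, L[1]='C', prepend. Next row=LF[1]=3
  step 4: row=3, L[3]='a', prepend. Next row=LF[3]=6
  step 5: row=6, L[6]='C', prepend. Next row=LF[6]=5
  step 6: row=5, L[5]='b', prepend. Next row=LF[5]=8
  step 7: row=8, L[8]='c', prepend. Next row=LF[8]=10
  step 8: row=10, L[10]='B', prepend. Next row=LF[10]=2
  step 9: row=2, L[2]='C', prepend. Next row=LF[2]=4
  step 10: row=4, L[4]='b', prepend. Next row=LF[4]=7
  step 11: row=7, L[7]='c', prepend. Next row=LF[7]=9
Reversed output: cbCBcbCaCB$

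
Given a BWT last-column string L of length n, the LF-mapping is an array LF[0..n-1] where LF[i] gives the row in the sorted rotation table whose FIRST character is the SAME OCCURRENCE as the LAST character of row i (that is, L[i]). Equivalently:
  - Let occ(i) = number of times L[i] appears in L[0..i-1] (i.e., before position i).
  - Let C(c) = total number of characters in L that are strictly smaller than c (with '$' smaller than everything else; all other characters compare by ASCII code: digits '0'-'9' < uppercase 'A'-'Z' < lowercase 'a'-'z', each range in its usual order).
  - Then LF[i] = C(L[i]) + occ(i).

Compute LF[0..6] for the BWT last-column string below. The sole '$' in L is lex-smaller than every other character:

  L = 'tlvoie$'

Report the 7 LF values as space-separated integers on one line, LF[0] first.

Char counts: '$':1, 'e':1, 'i':1, 'l':1, 'o':1, 't':1, 'v':1
C (first-col start): C('$')=0, C('e')=1, C('i')=2, C('l')=3, C('o')=4, C('t')=5, C('v')=6
L[0]='t': occ=0, LF[0]=C('t')+0=5+0=5
L[1]='l': occ=0, LF[1]=C('l')+0=3+0=3
L[2]='v': occ=0, LF[2]=C('v')+0=6+0=6
L[3]='o': occ=0, LF[3]=C('o')+0=4+0=4
L[4]='i': occ=0, LF[4]=C('i')+0=2+0=2
L[5]='e': occ=0, LF[5]=C('e')+0=1+0=1
L[6]='$': occ=0, LF[6]=C('$')+0=0+0=0

Answer: 5 3 6 4 2 1 0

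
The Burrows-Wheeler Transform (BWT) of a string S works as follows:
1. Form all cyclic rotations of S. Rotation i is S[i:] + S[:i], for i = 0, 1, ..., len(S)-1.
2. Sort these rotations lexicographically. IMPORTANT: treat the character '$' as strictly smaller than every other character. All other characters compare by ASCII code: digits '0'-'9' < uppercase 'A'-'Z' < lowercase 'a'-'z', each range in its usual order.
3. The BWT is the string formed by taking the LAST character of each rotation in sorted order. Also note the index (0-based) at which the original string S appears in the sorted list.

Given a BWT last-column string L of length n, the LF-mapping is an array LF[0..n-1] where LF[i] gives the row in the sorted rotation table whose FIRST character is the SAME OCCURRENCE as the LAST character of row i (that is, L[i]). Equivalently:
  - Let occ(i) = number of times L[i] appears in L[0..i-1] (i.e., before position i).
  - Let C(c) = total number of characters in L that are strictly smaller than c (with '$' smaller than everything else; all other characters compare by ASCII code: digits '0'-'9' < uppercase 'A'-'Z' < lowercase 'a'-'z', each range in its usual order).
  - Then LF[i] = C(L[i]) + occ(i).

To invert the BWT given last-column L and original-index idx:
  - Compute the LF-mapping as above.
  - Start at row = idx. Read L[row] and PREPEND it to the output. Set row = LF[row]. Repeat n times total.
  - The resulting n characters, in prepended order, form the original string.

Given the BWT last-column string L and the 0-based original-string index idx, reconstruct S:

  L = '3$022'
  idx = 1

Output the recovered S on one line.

LF mapping: 4 0 1 2 3
Walk LF starting at row 1, prepending L[row]:
  step 1: row=1, L[1]='$', prepend. Next row=LF[1]=0
  step 2: row=0, L[0]='3', prepend. Next row=LF[0]=4
  step 3: row=4, L[4]='2', prepend. Next row=LF[4]=3
  step 4: row=3, L[3]='2', prepend. Next row=LF[3]=2
  step 5: row=2, L[2]='0', prepend. Next row=LF[2]=1
Reversed output: 0223$

Answer: 0223$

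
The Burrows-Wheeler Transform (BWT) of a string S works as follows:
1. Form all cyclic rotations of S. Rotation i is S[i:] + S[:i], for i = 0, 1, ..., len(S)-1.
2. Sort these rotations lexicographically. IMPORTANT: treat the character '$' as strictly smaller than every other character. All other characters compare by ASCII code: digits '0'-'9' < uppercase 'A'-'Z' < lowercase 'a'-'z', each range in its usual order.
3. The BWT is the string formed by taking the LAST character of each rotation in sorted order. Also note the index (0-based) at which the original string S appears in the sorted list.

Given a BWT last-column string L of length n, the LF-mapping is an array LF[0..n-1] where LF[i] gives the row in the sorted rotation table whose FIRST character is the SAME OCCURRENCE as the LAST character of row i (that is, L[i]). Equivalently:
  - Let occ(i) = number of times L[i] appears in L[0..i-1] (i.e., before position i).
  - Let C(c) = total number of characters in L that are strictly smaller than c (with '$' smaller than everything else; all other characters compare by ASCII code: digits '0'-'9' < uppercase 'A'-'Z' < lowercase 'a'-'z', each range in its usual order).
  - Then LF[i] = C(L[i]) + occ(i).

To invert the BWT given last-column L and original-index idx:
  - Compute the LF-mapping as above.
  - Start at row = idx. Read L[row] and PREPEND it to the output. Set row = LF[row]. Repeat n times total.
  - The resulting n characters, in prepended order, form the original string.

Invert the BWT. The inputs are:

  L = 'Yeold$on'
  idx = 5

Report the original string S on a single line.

Answer: noodleY$

Derivation:
LF mapping: 1 3 6 4 2 0 7 5
Walk LF starting at row 5, prepending L[row]:
  step 1: row=5, L[5]='$', prepend. Next row=LF[5]=0
  step 2: row=0, L[0]='Y', prepend. Next row=LF[0]=1
  step 3: row=1, L[1]='e', prepend. Next row=LF[1]=3
  step 4: row=3, L[3]='l', prepend. Next row=LF[3]=4
  step 5: row=4, L[4]='d', prepend. Next row=LF[4]=2
  step 6: row=2, L[2]='o', prepend. Next row=LF[2]=6
  step 7: row=6, L[6]='o', prepend. Next row=LF[6]=7
  step 8: row=7, L[7]='n', prepend. Next row=LF[7]=5
Reversed output: noodleY$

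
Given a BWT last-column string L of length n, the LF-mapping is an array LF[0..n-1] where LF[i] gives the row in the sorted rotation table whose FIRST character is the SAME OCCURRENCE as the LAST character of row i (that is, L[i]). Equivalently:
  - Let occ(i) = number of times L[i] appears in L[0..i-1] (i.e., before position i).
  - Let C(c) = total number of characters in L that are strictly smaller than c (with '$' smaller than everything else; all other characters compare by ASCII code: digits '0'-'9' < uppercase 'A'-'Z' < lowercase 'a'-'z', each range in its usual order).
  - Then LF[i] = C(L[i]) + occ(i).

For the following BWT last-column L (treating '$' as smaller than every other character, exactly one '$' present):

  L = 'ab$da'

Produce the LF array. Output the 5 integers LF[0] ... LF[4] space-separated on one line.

Answer: 1 3 0 4 2

Derivation:
Char counts: '$':1, 'a':2, 'b':1, 'd':1
C (first-col start): C('$')=0, C('a')=1, C('b')=3, C('d')=4
L[0]='a': occ=0, LF[0]=C('a')+0=1+0=1
L[1]='b': occ=0, LF[1]=C('b')+0=3+0=3
L[2]='$': occ=0, LF[2]=C('$')+0=0+0=0
L[3]='d': occ=0, LF[3]=C('d')+0=4+0=4
L[4]='a': occ=1, LF[4]=C('a')+1=1+1=2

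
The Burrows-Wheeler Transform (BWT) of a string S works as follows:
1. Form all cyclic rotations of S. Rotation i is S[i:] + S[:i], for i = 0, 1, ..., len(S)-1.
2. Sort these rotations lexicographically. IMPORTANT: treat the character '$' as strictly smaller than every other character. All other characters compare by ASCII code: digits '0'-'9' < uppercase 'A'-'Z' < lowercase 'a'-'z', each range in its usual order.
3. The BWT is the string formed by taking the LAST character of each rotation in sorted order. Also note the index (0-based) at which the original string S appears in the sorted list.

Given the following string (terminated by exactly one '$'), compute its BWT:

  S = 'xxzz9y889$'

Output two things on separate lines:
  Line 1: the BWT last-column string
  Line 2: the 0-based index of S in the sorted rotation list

Answer: 9y88z$x9zx
5

Derivation:
All 10 rotations (rotation i = S[i:]+S[:i]):
  rot[0] = xxzz9y889$
  rot[1] = xzz9y889$x
  rot[2] = zz9y889$xx
  rot[3] = z9y889$xxz
  rot[4] = 9y889$xxzz
  rot[5] = y889$xxzz9
  rot[6] = 889$xxzz9y
  rot[7] = 89$xxzz9y8
  rot[8] = 9$xxzz9y88
  rot[9] = $xxzz9y889
Sorted (with $ < everything):
  sorted[0] = $xxzz9y889  (last char: '9')
  sorted[1] = 889$xxzz9y  (last char: 'y')
  sorted[2] = 89$xxzz9y8  (last char: '8')
  sorted[3] = 9$xxzz9y88  (last char: '8')
  sorted[4] = 9y889$xxzz  (last char: 'z')
  sorted[5] = xxzz9y889$  (last char: '$')
  sorted[6] = xzz9y889$x  (last char: 'x')
  sorted[7] = y889$xxzz9  (last char: '9')
  sorted[8] = z9y889$xxz  (last char: 'z')
  sorted[9] = zz9y889$xx  (last char: 'x')
Last column: 9y88z$x9zx
Original string S is at sorted index 5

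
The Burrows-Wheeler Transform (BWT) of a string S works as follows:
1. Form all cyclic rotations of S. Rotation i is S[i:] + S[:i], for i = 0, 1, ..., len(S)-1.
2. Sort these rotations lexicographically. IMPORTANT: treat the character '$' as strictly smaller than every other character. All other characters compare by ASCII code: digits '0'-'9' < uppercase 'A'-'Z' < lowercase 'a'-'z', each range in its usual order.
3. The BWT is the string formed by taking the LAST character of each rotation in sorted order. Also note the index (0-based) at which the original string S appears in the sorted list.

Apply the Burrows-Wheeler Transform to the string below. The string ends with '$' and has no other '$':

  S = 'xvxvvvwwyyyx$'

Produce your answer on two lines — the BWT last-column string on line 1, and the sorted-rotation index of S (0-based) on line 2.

All 13 rotations (rotation i = S[i:]+S[:i]):
  rot[0] = xvxvvvwwyyyx$
  rot[1] = vxvvvwwyyyx$x
  rot[2] = xvvvwwyyyx$xv
  rot[3] = vvvwwyyyx$xvx
  rot[4] = vvwwyyyx$xvxv
  rot[5] = vwwyyyx$xvxvv
  rot[6] = wwyyyx$xvxvvv
  rot[7] = wyyyx$xvxvvvw
  rot[8] = yyyx$xvxvvvww
  rot[9] = yyx$xvxvvvwwy
  rot[10] = yx$xvxvvvwwyy
  rot[11] = x$xvxvvvwwyyy
  rot[12] = $xvxvvvwwyyyx
Sorted (with $ < everything):
  sorted[0] = $xvxvvvwwyyyx  (last char: 'x')
  sorted[1] = vvvwwyyyx$xvx  (last char: 'x')
  sorted[2] = vvwwyyyx$xvxv  (last char: 'v')
  sorted[3] = vwwyyyx$xvxvv  (last char: 'v')
  sorted[4] = vxvvvwwyyyx$x  (last char: 'x')
  sorted[5] = wwyyyx$xvxvvv  (last char: 'v')
  sorted[6] = wyyyx$xvxvvvw  (last char: 'w')
  sorted[7] = x$xvxvvvwwyyy  (last char: 'y')
  sorted[8] = xvvvwwyyyx$xv  (last char: 'v')
  sorted[9] = xvxvvvwwyyyx$  (last char: '$')
  sorted[10] = yx$xvxvvvwwyy  (last char: 'y')
  sorted[11] = yyx$xvxvvvwwy  (last char: 'y')
  sorted[12] = yyyx$xvxvvvww  (last char: 'w')
Last column: xxvvxvwyv$yyw
Original string S is at sorted index 9

Answer: xxvvxvwyv$yyw
9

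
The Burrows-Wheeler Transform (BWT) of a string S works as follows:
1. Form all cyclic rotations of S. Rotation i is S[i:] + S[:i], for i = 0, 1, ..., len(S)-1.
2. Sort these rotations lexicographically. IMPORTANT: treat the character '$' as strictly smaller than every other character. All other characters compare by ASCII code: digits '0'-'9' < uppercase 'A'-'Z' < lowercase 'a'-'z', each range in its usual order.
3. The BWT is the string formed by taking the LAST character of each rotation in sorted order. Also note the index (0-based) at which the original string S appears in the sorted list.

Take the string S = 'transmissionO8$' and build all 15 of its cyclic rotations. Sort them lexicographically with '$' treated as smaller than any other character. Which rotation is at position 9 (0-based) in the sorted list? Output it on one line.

Answer: onO8$transmissi

Derivation:
All 15 rotations (rotation i = S[i:]+S[:i]):
  rot[0] = transmissionO8$
  rot[1] = ransmissionO8$t
  rot[2] = ansmissionO8$tr
  rot[3] = nsmissionO8$tra
  rot[4] = smissionO8$tran
  rot[5] = missionO8$trans
  rot[6] = issionO8$transm
  rot[7] = ssionO8$transmi
  rot[8] = sionO8$transmis
  rot[9] = ionO8$transmiss
  rot[10] = onO8$transmissi
  rot[11] = nO8$transmissio
  rot[12] = O8$transmission
  rot[13] = 8$transmissionO
  rot[14] = $transmissionO8
Sorted (with $ < everything):
  sorted[0] = $transmissionO8
  sorted[1] = 8$transmissionO
  sorted[2] = O8$transmission
  sorted[3] = ansmissionO8$tr
  sorted[4] = ionO8$transmiss
  sorted[5] = issionO8$transm
  sorted[6] = missionO8$trans
  sorted[7] = nO8$transmissio
  sorted[8] = nsmissionO8$tra
  sorted[9] = onO8$transmissi
  sorted[10] = ransmissionO8$t
  sorted[11] = sionO8$transmis
  sorted[12] = smissionO8$tran
  sorted[13] = ssionO8$transmi
  sorted[14] = transmissionO8$
sorted[9] = onO8$transmissi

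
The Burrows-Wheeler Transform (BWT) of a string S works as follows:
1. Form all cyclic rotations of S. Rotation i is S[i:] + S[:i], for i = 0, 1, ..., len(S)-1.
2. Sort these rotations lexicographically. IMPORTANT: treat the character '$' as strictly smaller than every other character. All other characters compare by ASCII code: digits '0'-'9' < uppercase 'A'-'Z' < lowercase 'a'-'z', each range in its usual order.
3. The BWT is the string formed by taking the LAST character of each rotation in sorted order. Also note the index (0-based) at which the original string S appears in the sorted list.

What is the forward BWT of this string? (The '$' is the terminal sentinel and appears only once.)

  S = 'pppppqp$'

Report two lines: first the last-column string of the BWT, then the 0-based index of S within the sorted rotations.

All 8 rotations (rotation i = S[i:]+S[:i]):
  rot[0] = pppppqp$
  rot[1] = ppppqp$p
  rot[2] = pppqp$pp
  rot[3] = ppqp$ppp
  rot[4] = pqp$pppp
  rot[5] = qp$ppppp
  rot[6] = p$pppppq
  rot[7] = $pppppqp
Sorted (with $ < everything):
  sorted[0] = $pppppqp  (last char: 'p')
  sorted[1] = p$pppppq  (last char: 'q')
  sorted[2] = pppppqp$  (last char: '$')
  sorted[3] = ppppqp$p  (last char: 'p')
  sorted[4] = pppqp$pp  (last char: 'p')
  sorted[5] = ppqp$ppp  (last char: 'p')
  sorted[6] = pqp$pppp  (last char: 'p')
  sorted[7] = qp$ppppp  (last char: 'p')
Last column: pq$ppppp
Original string S is at sorted index 2

Answer: pq$ppppp
2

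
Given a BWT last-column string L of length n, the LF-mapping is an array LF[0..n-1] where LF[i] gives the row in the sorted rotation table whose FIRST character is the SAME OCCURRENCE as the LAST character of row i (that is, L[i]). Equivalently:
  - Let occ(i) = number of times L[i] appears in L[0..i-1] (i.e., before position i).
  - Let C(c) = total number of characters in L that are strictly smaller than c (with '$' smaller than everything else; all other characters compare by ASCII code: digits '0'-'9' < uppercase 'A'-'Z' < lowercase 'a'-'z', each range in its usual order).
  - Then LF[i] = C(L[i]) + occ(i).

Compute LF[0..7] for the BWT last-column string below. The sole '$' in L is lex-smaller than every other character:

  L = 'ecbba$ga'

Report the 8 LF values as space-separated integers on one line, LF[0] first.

Answer: 6 5 3 4 1 0 7 2

Derivation:
Char counts: '$':1, 'a':2, 'b':2, 'c':1, 'e':1, 'g':1
C (first-col start): C('$')=0, C('a')=1, C('b')=3, C('c')=5, C('e')=6, C('g')=7
L[0]='e': occ=0, LF[0]=C('e')+0=6+0=6
L[1]='c': occ=0, LF[1]=C('c')+0=5+0=5
L[2]='b': occ=0, LF[2]=C('b')+0=3+0=3
L[3]='b': occ=1, LF[3]=C('b')+1=3+1=4
L[4]='a': occ=0, LF[4]=C('a')+0=1+0=1
L[5]='$': occ=0, LF[5]=C('$')+0=0+0=0
L[6]='g': occ=0, LF[6]=C('g')+0=7+0=7
L[7]='a': occ=1, LF[7]=C('a')+1=1+1=2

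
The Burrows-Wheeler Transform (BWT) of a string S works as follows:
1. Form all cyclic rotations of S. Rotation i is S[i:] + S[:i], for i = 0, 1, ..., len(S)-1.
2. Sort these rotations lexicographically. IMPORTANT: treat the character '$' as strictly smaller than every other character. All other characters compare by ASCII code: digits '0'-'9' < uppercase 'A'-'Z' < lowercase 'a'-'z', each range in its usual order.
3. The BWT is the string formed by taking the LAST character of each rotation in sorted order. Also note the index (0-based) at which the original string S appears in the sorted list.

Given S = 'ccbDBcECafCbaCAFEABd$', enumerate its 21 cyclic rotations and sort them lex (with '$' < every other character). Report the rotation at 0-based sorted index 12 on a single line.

All 21 rotations (rotation i = S[i:]+S[:i]):
  rot[0] = ccbDBcECafCbaCAFEABd$
  rot[1] = cbDBcECafCbaCAFEABd$c
  rot[2] = bDBcECafCbaCAFEABd$cc
  rot[3] = DBcECafCbaCAFEABd$ccb
  rot[4] = BcECafCbaCAFEABd$ccbD
  rot[5] = cECafCbaCAFEABd$ccbDB
  rot[6] = ECafCbaCAFEABd$ccbDBc
  rot[7] = CafCbaCAFEABd$ccbDBcE
  rot[8] = afCbaCAFEABd$ccbDBcEC
  rot[9] = fCbaCAFEABd$ccbDBcECa
  rot[10] = CbaCAFEABd$ccbDBcECaf
  rot[11] = baCAFEABd$ccbDBcECafC
  rot[12] = aCAFEABd$ccbDBcECafCb
  rot[13] = CAFEABd$ccbDBcECafCba
  rot[14] = AFEABd$ccbDBcECafCbaC
  rot[15] = FEABd$ccbDBcECafCbaCA
  rot[16] = EABd$ccbDBcECafCbaCAF
  rot[17] = ABd$ccbDBcECafCbaCAFE
  rot[18] = Bd$ccbDBcECafCbaCAFEA
  rot[19] = d$ccbDBcECafCbaCAFEAB
  rot[20] = $ccbDBcECafCbaCAFEABd
Sorted (with $ < everything):
  sorted[0] = $ccbDBcECafCbaCAFEABd
  sorted[1] = ABd$ccbDBcECafCbaCAFE
  sorted[2] = AFEABd$ccbDBcECafCbaC
  sorted[3] = BcECafCbaCAFEABd$ccbD
  sorted[4] = Bd$ccbDBcECafCbaCAFEA
  sorted[5] = CAFEABd$ccbDBcECafCba
  sorted[6] = CafCbaCAFEABd$ccbDBcE
  sorted[7] = CbaCAFEABd$ccbDBcECaf
  sorted[8] = DBcECafCbaCAFEABd$ccb
  sorted[9] = EABd$ccbDBcECafCbaCAF
  sorted[10] = ECafCbaCAFEABd$ccbDBc
  sorted[11] = FEABd$ccbDBcECafCbaCA
  sorted[12] = aCAFEABd$ccbDBcECafCb
  sorted[13] = afCbaCAFEABd$ccbDBcEC
  sorted[14] = bDBcECafCbaCAFEABd$cc
  sorted[15] = baCAFEABd$ccbDBcECafC
  sorted[16] = cECafCbaCAFEABd$ccbDB
  sorted[17] = cbDBcECafCbaCAFEABd$c
  sorted[18] = ccbDBcECafCbaCAFEABd$
  sorted[19] = d$ccbDBcECafCbaCAFEAB
  sorted[20] = fCbaCAFEABd$ccbDBcECa
sorted[12] = aCAFEABd$ccbDBcECafCb

Answer: aCAFEABd$ccbDBcECafCb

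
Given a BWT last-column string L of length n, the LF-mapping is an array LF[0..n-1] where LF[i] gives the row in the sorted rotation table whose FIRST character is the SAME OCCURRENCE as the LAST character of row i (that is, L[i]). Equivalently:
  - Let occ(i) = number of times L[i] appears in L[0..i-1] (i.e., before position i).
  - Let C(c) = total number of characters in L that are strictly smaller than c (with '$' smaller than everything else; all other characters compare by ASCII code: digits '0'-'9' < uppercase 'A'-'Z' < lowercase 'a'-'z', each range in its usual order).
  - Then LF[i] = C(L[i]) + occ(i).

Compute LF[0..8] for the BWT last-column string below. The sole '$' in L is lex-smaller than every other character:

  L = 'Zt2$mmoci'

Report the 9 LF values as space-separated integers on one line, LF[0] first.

Answer: 2 8 1 0 5 6 7 3 4

Derivation:
Char counts: '$':1, '2':1, 'Z':1, 'c':1, 'i':1, 'm':2, 'o':1, 't':1
C (first-col start): C('$')=0, C('2')=1, C('Z')=2, C('c')=3, C('i')=4, C('m')=5, C('o')=7, C('t')=8
L[0]='Z': occ=0, LF[0]=C('Z')+0=2+0=2
L[1]='t': occ=0, LF[1]=C('t')+0=8+0=8
L[2]='2': occ=0, LF[2]=C('2')+0=1+0=1
L[3]='$': occ=0, LF[3]=C('$')+0=0+0=0
L[4]='m': occ=0, LF[4]=C('m')+0=5+0=5
L[5]='m': occ=1, LF[5]=C('m')+1=5+1=6
L[6]='o': occ=0, LF[6]=C('o')+0=7+0=7
L[7]='c': occ=0, LF[7]=C('c')+0=3+0=3
L[8]='i': occ=0, LF[8]=C('i')+0=4+0=4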